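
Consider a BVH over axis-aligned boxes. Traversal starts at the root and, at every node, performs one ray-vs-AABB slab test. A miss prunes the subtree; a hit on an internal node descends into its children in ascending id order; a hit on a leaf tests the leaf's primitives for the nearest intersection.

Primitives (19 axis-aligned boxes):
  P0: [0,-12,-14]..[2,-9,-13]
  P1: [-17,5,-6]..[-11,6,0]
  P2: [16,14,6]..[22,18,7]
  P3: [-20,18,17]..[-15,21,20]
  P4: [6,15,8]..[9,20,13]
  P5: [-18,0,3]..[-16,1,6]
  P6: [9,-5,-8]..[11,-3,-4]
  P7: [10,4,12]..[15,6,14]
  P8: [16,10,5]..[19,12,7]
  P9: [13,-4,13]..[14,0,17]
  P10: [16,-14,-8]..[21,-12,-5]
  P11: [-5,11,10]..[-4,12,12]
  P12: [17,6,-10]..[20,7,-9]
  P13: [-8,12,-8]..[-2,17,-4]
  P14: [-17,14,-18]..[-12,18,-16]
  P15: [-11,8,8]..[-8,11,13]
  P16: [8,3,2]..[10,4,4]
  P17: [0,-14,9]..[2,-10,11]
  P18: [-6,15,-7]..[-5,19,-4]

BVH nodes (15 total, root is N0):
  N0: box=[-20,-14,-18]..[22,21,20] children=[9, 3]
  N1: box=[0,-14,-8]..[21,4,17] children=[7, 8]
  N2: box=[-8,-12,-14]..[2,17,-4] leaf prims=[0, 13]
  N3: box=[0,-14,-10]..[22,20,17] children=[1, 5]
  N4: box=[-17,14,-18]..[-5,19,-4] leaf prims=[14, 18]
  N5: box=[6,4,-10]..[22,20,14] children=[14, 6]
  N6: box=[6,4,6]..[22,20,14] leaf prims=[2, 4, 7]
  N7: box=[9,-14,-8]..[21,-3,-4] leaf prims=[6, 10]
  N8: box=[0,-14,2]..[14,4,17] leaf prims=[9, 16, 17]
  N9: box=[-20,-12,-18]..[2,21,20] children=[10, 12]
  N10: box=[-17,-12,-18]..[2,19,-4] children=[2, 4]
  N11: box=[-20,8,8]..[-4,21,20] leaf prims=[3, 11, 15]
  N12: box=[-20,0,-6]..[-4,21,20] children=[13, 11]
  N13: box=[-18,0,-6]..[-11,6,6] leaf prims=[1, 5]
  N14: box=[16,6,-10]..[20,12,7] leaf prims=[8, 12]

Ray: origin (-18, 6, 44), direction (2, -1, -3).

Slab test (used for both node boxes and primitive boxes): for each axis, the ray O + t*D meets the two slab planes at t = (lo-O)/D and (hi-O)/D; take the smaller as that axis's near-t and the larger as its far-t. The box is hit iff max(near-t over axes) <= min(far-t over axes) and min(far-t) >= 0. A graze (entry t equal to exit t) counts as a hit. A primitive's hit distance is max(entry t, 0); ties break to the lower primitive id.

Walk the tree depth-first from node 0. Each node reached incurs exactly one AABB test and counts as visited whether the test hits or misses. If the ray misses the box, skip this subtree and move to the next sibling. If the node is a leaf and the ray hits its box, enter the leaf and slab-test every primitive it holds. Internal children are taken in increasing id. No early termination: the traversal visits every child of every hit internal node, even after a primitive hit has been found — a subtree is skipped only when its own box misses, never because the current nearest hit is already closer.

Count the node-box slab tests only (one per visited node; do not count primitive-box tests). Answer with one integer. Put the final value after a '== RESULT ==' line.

Traverse from the root:
N0 x:[-1,20] y:[-15,20] z:[8,62/3] -> hit [8,20], descend [3, 9]
  N3 x:[9,20] y:[-14,20] z:[9,18] -> hit [9,18], descend [1, 5]
    N1 x:[9,39/2] y:[2,20] z:[9,52/3] -> hit [9,52/3], descend [7, 8]
      N7 x:[27/2,39/2] y:[9,20] z:[16,52/3] -> hit [16,52/3] leaf, test {P6(miss), P10(miss)}
      N8 x:[9,16] y:[2,20] z:[9,14] -> hit [9,14] leaf, test {P9(miss), P16(miss), P17(miss)}
    N5 x:[12,20] y:[-14,2] z:[10,18] -> miss, prune
  N9 x:[-1,10] y:[-15,18] z:[8,62/3] -> hit [8,10], descend [10, 12]
    N10 x:[1/2,10] y:[-13,18] z:[16,62/3] -> miss, prune
    N12 x:[-1,7] y:[-15,6] z:[8,50/3] -> miss, prune

Visited [0, 3, 1, 7, 8, 5, 9, 10, 12]. Tests: 9 box, 2 leaf. Nearest: miss.

== RESULT ==
9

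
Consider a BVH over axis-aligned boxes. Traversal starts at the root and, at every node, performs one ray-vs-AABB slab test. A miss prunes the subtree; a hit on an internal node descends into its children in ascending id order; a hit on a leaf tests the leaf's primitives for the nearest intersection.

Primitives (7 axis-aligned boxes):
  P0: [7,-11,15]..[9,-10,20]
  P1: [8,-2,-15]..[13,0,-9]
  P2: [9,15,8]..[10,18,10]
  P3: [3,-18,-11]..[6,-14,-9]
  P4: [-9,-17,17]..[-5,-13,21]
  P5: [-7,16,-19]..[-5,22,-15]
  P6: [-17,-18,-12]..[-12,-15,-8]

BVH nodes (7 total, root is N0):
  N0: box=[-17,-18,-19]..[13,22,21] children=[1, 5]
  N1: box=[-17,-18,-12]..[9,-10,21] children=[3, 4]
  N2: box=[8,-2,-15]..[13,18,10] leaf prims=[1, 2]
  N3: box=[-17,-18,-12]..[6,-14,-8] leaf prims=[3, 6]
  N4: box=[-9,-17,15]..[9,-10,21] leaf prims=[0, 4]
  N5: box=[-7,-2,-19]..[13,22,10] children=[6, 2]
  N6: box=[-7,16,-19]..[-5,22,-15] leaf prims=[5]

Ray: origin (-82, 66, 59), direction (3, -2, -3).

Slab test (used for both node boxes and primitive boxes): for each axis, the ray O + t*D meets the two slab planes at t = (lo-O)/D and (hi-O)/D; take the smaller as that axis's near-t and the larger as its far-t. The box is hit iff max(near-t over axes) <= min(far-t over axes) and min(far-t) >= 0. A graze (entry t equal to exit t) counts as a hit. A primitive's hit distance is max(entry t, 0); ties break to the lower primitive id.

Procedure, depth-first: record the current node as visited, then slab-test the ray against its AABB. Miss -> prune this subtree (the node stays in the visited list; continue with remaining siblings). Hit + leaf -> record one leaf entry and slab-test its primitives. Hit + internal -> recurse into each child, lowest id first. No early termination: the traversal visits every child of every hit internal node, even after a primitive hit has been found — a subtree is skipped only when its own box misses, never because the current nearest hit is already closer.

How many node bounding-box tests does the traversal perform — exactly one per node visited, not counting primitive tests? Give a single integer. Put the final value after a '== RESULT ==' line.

Trace the traversal:
N0 x:[65/3,95/3] y:[22,42] z:[38/3,26] -> hit [22,26], descend [1, 5]
  N1 x:[65/3,91/3] y:[38,42] z:[38/3,71/3] -> miss, prune
  N5 x:[25,95/3] y:[22,34] z:[49/3,26] -> hit [25,26], descend [2, 6]
    N2 x:[30,95/3] y:[24,34] z:[49/3,74/3] -> miss, prune
    N6 x:[25,77/3] y:[22,25] z:[74/3,26] -> hit [25,25] leaf, test {P5@t=25}

Summary -> nodes [0, 1, 5, 2, 6]; box-tests=5; leaf-entries=1; first=P5

== RESULT ==
5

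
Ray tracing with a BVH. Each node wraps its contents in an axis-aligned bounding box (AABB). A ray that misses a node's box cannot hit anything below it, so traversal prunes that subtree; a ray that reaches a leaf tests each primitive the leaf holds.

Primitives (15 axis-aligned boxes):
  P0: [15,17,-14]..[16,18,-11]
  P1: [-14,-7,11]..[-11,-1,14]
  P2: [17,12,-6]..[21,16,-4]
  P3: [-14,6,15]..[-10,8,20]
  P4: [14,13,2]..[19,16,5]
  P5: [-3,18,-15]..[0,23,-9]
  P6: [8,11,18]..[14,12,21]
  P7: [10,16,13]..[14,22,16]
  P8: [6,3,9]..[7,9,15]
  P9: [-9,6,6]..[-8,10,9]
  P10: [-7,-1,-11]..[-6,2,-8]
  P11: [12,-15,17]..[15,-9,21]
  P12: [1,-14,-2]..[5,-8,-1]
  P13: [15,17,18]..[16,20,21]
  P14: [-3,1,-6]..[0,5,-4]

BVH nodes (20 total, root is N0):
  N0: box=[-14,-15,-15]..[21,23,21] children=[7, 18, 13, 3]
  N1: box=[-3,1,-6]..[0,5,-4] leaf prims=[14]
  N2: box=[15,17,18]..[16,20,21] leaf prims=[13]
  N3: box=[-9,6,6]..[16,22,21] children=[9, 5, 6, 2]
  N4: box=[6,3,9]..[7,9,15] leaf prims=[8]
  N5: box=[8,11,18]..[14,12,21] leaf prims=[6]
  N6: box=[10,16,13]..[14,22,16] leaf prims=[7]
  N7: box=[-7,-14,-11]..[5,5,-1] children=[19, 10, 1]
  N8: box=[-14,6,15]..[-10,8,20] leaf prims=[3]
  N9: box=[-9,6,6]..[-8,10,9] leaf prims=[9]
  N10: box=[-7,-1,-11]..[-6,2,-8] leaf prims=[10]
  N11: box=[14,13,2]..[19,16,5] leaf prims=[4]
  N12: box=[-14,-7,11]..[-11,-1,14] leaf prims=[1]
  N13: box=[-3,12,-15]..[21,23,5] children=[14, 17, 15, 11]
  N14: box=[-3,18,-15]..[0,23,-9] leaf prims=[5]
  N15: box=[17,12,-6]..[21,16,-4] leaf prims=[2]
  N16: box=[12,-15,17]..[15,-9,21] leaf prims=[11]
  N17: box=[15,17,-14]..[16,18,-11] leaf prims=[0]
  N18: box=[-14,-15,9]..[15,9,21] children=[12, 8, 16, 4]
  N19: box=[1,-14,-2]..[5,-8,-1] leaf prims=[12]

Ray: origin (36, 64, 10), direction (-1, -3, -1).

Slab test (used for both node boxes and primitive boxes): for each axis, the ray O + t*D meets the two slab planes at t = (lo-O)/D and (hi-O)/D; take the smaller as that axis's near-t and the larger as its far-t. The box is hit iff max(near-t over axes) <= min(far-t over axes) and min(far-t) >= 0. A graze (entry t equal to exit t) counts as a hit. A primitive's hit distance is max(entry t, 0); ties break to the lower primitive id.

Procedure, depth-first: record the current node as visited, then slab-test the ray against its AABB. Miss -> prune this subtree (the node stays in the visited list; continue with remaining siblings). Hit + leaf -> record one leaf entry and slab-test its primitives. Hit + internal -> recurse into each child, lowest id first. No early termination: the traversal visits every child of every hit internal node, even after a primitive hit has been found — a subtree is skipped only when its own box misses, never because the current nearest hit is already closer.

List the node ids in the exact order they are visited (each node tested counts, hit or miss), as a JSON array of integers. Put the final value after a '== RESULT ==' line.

Trace the traversal:
N0 x:[15,50] y:[41/3,79/3] z:[-11,25] -> hit [15,25], descend [3, 7, 13, 18]
  N3 x:[20,45] y:[14,58/3] z:[-11,4] -> miss, prune
  N7 x:[31,43] y:[59/3,26] z:[11,21] -> miss, prune
  N13 x:[15,39] y:[41/3,52/3] z:[5,25] -> hit [15,52/3], descend [11, 14, 15, 17]
    N11 x:[17,22] y:[16,17] z:[5,8] -> miss, prune
    N14 x:[36,39] y:[41/3,46/3] z:[19,25] -> miss, prune
    N15 x:[15,19] y:[16,52/3] z:[14,16] -> hit [16,16] leaf, test {P2@t=16}
    N17 x:[20,21] y:[46/3,47/3] z:[21,24] -> miss, prune
  N18 x:[21,50] y:[55/3,79/3] z:[-11,1] -> miss, prune

Summary -> nodes [0, 3, 7, 13, 11, 14, 15, 17, 18]; box-tests=9; leaf-entries=1; first=P2

== RESULT ==
[0, 3, 7, 13, 11, 14, 15, 17, 18]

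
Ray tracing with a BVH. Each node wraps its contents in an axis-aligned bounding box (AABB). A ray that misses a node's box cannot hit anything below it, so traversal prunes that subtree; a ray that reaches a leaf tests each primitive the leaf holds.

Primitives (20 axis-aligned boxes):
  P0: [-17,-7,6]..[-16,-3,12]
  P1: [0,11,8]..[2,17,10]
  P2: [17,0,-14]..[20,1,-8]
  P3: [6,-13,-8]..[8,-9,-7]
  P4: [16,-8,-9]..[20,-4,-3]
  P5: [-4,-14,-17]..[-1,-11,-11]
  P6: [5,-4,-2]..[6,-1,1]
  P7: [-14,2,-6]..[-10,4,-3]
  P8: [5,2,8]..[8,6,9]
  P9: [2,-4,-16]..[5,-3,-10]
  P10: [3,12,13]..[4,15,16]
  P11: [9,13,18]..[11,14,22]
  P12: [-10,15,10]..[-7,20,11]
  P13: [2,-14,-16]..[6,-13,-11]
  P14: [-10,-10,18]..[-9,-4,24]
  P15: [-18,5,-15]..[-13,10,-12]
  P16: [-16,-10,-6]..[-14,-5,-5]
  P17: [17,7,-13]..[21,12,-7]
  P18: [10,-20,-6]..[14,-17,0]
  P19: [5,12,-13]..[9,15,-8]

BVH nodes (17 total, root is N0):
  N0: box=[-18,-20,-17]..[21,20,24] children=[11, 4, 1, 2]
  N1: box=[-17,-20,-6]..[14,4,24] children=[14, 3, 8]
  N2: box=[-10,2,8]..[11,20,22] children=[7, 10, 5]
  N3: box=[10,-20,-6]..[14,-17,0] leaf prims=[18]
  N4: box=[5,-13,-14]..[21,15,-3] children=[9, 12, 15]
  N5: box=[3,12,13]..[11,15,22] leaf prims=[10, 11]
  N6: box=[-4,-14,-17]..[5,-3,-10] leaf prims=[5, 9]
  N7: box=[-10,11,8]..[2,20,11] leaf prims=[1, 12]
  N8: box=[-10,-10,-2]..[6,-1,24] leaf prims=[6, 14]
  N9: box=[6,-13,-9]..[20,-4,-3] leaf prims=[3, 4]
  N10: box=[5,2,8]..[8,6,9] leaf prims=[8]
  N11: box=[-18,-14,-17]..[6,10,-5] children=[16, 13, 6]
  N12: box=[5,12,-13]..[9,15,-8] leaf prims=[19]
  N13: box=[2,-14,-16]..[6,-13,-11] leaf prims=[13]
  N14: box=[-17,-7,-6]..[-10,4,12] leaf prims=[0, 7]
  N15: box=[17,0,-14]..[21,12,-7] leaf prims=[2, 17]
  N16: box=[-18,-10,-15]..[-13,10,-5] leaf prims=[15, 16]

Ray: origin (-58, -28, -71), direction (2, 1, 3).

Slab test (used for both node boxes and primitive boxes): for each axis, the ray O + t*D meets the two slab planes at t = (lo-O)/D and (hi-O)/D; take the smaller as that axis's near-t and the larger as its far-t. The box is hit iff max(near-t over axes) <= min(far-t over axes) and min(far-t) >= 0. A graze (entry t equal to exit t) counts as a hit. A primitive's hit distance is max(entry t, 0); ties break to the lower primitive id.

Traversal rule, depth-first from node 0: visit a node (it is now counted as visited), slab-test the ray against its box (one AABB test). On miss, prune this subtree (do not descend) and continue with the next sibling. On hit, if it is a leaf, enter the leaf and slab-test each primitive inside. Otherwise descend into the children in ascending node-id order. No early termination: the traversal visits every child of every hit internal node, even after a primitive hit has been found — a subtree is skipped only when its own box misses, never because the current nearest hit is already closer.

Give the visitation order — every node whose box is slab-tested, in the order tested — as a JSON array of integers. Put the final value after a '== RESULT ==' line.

Traverse from the root:
N0 x:[20,79/2] y:[8,48] z:[18,95/3] -> hit [20,95/3], descend [1, 2, 4, 11]
  N1 x:[41/2,36] y:[8,32] z:[65/3,95/3] -> hit [65/3,95/3], descend [3, 8, 14]
    N3 x:[34,36] y:[8,11] z:[65/3,71/3] -> miss, prune
    N8 x:[24,32] y:[18,27] z:[23,95/3] -> hit [24,27] leaf, test {P6(miss), P14(miss)}
    N14 x:[41/2,24] y:[21,32] z:[65/3,83/3] -> hit [65/3,24] leaf, test {P0(miss), P7(miss)}
  N2 x:[24,69/2] y:[30,48] z:[79/3,31] -> hit [30,31], descend [5, 7, 10]
    N5 x:[61/2,69/2] y:[40,43] z:[28,31] -> miss, prune
    N7 x:[24,30] y:[39,48] z:[79/3,82/3] -> miss, prune
    N10 x:[63/2,33] y:[30,34] z:[79/3,80/3] -> miss, prune
  N4 x:[63/2,79/2] y:[15,43] z:[19,68/3] -> miss, prune
  N11 x:[20,32] y:[14,38] z:[18,22] -> hit [20,22], descend [6, 13, 16]
    N6 x:[27,63/2] y:[14,25] z:[18,61/3] -> miss, prune
    N13 x:[30,32] y:[14,15] z:[55/3,20] -> miss, prune
    N16 x:[20,45/2] y:[18,38] z:[56/3,22] -> hit [20,22] leaf, test {P15(miss), P16@t=65/3}

Visited [0, 1, 3, 8, 14, 2, 5, 7, 10, 4, 11, 6, 13, 16]. Tests: 14 box, 3 leaf. Nearest: P16.

== RESULT ==
[0, 1, 3, 8, 14, 2, 5, 7, 10, 4, 11, 6, 13, 16]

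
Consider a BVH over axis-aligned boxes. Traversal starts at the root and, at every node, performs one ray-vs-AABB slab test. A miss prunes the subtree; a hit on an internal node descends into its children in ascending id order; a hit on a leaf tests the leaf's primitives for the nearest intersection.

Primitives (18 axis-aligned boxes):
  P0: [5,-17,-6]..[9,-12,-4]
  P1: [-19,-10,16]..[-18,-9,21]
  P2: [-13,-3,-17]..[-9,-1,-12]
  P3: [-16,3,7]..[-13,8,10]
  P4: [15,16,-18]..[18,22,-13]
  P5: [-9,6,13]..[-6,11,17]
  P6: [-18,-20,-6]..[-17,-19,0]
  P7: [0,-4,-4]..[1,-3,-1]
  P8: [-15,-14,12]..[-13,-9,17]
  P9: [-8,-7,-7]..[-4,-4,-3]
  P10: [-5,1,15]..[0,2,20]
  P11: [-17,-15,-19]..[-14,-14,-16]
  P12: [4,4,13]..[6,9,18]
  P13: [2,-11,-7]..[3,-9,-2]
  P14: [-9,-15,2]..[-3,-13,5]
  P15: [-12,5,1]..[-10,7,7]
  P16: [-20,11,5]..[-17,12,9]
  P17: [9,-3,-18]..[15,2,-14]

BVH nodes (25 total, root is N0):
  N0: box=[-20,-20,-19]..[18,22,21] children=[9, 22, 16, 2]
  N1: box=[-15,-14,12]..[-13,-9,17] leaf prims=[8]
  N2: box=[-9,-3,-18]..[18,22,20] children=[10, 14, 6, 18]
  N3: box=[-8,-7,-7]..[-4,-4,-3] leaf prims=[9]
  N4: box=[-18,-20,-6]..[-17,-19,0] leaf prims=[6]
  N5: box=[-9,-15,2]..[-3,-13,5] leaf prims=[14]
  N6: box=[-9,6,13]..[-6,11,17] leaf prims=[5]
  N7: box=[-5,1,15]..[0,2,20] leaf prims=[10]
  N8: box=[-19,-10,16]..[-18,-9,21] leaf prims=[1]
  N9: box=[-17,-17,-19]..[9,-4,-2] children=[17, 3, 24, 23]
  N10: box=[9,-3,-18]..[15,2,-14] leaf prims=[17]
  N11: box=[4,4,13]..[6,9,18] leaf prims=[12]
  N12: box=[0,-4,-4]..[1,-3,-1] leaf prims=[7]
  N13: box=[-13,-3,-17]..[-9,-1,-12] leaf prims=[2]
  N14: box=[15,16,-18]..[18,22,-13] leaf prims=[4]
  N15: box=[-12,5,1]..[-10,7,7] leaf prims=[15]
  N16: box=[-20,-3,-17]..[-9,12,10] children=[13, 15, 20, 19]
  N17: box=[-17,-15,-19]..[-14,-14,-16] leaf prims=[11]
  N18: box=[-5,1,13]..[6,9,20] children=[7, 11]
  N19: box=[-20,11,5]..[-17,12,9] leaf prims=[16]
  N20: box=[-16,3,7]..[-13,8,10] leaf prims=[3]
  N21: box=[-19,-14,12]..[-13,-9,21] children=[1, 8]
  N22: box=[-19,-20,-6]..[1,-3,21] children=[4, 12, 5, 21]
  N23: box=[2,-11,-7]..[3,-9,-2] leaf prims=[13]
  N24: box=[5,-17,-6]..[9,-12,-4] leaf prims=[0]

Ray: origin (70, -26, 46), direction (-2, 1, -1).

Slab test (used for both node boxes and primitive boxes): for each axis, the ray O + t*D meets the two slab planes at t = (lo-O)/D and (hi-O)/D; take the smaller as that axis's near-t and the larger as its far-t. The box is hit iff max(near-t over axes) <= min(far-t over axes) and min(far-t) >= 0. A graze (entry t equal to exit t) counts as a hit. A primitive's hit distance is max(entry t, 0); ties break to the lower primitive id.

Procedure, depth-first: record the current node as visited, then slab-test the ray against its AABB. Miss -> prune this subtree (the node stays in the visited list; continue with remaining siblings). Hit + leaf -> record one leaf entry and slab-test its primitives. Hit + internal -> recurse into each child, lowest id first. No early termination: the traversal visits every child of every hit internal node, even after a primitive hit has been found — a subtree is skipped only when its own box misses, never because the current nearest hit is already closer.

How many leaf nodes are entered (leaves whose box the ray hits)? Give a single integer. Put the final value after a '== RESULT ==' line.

Trace the traversal:
N0 x:[26,45] y:[6,48] z:[25,65] -> hit [26,45], descend [2, 9, 16, 22]
  N2 x:[26,79/2] y:[23,48] z:[26,64] -> hit [26,79/2], descend [6, 10, 14, 18]
    N6 x:[38,79/2] y:[32,37] z:[29,33] -> miss, prune
    N10 x:[55/2,61/2] y:[23,28] z:[60,64] -> miss, prune
    N14 x:[26,55/2] y:[42,48] z:[59,64] -> miss, prune
    N18 x:[32,75/2] y:[27,35] z:[26,33] -> hit [32,33], descend [7, 11]
      N7 x:[35,75/2] y:[27,28] z:[26,31] -> miss, prune
      N11 x:[32,33] y:[30,35] z:[28,33] -> hit [32,33] leaf, test {P12@t=32}
  N9 x:[61/2,87/2] y:[9,22] z:[48,65] -> miss, prune
  N16 x:[79/2,45] y:[23,38] z:[36,63] -> miss, prune
  N22 x:[69/2,89/2] y:[6,23] z:[25,52] -> miss, prune

Visited [0, 2, 6, 10, 14, 18, 7, 11, 9, 16, 22]. Tests: 11 box, 1 leaf. Nearest: P12.

== RESULT ==
1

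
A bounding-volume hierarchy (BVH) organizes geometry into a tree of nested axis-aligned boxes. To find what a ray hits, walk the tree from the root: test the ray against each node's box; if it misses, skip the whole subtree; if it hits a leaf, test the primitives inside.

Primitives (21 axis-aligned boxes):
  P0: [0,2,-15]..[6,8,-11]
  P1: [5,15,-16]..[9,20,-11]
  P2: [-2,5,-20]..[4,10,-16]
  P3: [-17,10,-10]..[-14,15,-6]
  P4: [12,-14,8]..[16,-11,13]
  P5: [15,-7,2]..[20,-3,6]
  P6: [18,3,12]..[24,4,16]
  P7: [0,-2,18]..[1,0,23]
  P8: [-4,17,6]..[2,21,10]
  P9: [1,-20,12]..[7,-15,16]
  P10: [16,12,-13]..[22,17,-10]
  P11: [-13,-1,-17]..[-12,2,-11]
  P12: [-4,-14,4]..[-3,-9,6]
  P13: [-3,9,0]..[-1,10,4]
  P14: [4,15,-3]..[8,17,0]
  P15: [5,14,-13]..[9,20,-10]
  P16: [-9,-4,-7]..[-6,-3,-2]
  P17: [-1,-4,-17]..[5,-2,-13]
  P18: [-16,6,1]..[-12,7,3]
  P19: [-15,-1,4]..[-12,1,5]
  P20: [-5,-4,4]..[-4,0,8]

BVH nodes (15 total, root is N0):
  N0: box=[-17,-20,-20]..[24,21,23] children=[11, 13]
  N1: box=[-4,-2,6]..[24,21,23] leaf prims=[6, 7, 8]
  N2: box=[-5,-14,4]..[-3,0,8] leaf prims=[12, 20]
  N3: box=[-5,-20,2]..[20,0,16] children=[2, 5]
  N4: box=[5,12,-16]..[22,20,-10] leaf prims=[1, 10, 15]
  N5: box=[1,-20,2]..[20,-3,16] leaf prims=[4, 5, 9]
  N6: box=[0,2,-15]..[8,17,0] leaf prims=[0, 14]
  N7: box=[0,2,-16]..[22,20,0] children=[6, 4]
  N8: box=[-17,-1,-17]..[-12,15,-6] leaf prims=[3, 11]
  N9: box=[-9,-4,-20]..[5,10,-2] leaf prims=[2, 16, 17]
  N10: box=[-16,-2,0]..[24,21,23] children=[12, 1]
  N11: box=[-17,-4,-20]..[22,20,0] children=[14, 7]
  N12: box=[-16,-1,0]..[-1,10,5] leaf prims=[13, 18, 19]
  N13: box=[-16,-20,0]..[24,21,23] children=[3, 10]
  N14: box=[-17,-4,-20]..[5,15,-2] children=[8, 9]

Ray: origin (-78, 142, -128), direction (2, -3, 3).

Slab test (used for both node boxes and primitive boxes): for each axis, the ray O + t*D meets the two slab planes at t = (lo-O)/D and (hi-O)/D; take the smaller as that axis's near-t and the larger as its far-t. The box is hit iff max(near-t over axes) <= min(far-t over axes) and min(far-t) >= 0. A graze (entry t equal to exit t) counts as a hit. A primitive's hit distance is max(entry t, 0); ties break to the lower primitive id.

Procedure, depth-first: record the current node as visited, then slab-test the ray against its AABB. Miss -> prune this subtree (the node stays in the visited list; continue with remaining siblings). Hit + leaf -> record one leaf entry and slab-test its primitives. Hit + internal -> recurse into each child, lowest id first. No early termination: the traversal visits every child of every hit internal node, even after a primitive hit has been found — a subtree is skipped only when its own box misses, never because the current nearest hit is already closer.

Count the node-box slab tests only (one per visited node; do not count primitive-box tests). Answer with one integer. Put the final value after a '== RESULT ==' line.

Trace the traversal:
N0 x:[61/2,51] y:[121/3,54] z:[36,151/3] -> hit [121/3,151/3], descend [11, 13]
  N11 x:[61/2,50] y:[122/3,146/3] z:[36,128/3] -> hit [122/3,128/3], descend [7, 14]
    N7 x:[39,50] y:[122/3,140/3] z:[112/3,128/3] -> hit [122/3,128/3], descend [4, 6]
      N4 x:[83/2,50] y:[122/3,130/3] z:[112/3,118/3] -> miss, prune
      N6 x:[39,43] y:[125/3,140/3] z:[113/3,128/3] -> hit [125/3,128/3] leaf, test {P0(miss), P14@t=125/3}
    N14 x:[61/2,83/2] y:[127/3,146/3] z:[36,42] -> miss, prune
  N13 x:[31,51] y:[121/3,54] z:[128/3,151/3] -> hit [128/3,151/3], descend [3, 10]
    N3 x:[73/2,49] y:[142/3,54] z:[130/3,48] -> hit [142/3,48], descend [2, 5]
      N2 x:[73/2,75/2] y:[142/3,52] z:[44,136/3] -> miss, prune
      N5 x:[79/2,49] y:[145/3,54] z:[130/3,48] -> miss, prune
    N10 x:[31,51] y:[121/3,48] z:[128/3,151/3] -> hit [128/3,48], descend [1, 12]
      N1 x:[37,51] y:[121/3,48] z:[134/3,151/3] -> hit [134/3,48] leaf, test {P6(miss), P7(miss), P8(miss)}
      N12 x:[31,77/2] y:[44,143/3] z:[128/3,133/3] -> miss, prune

order=[0, 11, 7, 4, 6, 14, 13, 3, 2, 5, 10, 1, 12]  |boxes|=13  |leaves|=2  hit=P14

== RESULT ==
13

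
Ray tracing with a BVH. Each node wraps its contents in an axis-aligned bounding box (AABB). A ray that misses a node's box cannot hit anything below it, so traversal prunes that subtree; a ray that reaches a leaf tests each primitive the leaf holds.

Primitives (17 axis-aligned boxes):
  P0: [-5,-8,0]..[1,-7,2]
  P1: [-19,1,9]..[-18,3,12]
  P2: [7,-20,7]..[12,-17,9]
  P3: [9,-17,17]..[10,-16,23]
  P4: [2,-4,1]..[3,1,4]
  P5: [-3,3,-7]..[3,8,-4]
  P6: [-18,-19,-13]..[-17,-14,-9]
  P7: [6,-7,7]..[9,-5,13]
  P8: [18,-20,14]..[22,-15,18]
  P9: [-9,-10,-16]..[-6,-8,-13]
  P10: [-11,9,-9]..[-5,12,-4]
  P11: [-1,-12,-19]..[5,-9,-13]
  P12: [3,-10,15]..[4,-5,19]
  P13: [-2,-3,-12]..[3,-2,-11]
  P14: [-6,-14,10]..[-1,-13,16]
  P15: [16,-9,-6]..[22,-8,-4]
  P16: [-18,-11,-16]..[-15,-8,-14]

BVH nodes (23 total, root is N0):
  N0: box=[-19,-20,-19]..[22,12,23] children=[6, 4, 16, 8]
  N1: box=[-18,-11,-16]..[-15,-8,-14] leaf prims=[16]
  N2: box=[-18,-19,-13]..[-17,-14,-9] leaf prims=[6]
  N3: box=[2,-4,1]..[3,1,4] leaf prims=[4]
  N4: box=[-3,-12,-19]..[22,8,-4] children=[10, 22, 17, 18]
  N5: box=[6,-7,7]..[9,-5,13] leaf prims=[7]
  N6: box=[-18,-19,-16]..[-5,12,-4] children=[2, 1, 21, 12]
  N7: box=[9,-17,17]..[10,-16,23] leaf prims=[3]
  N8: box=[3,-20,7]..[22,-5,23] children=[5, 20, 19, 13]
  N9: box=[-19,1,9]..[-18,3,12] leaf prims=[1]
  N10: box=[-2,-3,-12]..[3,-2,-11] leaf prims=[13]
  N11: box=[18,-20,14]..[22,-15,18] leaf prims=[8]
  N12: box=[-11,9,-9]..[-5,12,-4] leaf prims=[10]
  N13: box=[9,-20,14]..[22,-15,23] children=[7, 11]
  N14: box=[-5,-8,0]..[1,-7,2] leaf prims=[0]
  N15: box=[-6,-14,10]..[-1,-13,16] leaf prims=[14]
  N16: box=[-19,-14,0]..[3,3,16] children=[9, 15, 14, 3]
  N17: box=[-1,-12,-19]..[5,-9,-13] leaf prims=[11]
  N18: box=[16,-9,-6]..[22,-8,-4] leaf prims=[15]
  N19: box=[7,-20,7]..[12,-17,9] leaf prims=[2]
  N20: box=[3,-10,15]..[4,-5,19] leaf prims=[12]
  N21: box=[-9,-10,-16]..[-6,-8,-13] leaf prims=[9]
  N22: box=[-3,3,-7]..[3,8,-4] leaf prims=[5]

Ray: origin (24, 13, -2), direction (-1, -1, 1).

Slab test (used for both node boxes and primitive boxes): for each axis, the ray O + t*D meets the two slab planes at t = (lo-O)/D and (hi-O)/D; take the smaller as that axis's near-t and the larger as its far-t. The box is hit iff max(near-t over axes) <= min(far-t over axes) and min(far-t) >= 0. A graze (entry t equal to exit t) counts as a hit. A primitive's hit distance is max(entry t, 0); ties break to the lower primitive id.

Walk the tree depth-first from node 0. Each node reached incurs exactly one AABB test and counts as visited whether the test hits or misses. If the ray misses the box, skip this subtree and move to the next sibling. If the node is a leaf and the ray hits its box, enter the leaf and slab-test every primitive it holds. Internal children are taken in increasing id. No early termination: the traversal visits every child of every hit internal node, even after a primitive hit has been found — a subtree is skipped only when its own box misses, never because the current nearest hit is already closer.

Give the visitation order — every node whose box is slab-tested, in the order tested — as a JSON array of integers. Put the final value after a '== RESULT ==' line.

Trace the traversal:
N0 x:[2,43] y:[1,33] z:[-17,25] -> hit [2,25], descend [4, 6, 8, 16]
  N4 x:[2,27] y:[5,25] z:[-17,-2] -> miss, prune
  N6 x:[29,42] y:[1,32] z:[-14,-2] -> miss, prune
  N8 x:[2,21] y:[18,33] z:[9,25] -> hit [18,21], descend [5, 13, 19, 20]
    N5 x:[15,18] y:[18,20] z:[9,15] -> miss, prune
    N13 x:[2,15] y:[28,33] z:[16,25] -> miss, prune
    N19 x:[12,17] y:[30,33] z:[9,11] -> miss, prune
    N20 x:[20,21] y:[18,23] z:[17,21] -> hit [20,21] leaf, test {P12@t=20}
  N16 x:[21,43] y:[10,27] z:[2,18] -> miss, prune

Visited [0, 4, 6, 8, 5, 13, 19, 20, 16]. Tests: 9 box, 1 leaf. Nearest: P12.

== RESULT ==
[0, 4, 6, 8, 5, 13, 19, 20, 16]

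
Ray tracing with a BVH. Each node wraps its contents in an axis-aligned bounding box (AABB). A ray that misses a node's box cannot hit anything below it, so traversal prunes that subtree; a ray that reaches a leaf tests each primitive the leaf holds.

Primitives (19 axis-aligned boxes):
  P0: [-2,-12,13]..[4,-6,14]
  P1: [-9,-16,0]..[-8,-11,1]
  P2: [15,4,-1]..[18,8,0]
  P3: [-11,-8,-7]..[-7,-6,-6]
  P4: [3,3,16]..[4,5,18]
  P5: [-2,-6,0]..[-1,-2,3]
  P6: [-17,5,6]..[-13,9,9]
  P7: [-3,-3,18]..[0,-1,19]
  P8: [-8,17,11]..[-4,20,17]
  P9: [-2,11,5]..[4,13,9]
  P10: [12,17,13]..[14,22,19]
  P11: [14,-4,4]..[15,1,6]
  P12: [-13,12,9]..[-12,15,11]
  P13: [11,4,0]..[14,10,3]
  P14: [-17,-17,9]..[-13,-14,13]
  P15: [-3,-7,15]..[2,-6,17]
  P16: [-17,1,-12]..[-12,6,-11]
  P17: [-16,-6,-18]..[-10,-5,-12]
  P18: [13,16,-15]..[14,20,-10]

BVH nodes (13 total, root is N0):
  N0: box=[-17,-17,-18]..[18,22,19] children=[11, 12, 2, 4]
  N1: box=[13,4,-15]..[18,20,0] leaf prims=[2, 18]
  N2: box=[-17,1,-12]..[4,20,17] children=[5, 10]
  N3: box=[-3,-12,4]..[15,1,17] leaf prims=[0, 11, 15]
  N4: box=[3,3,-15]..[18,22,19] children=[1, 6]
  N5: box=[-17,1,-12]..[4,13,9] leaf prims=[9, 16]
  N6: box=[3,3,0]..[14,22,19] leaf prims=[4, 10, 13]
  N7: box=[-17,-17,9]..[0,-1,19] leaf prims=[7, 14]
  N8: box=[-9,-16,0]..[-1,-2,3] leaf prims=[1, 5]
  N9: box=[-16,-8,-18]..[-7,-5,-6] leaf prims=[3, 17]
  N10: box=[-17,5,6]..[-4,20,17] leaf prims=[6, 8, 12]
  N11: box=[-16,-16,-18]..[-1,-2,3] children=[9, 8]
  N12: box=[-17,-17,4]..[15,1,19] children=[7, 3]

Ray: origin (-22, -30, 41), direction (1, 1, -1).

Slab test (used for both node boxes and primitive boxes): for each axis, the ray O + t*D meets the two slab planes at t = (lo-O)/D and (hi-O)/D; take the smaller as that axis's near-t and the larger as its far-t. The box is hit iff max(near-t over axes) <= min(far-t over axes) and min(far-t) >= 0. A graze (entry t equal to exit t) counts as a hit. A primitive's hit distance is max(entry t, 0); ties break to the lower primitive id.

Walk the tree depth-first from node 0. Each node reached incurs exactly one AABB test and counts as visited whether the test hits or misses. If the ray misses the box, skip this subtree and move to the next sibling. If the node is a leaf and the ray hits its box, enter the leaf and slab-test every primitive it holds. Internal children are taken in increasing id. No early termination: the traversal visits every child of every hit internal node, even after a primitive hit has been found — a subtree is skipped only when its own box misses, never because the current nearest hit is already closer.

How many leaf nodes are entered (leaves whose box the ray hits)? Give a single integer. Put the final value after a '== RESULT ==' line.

Walk:
N0 x:[5,40] y:[13,52] z:[22,59] -> hit [22,40], descend [2, 4, 11, 12]
  N2 x:[5,26] y:[31,50] z:[24,53] -> miss, prune
  N4 x:[25,40] y:[33,52] z:[22,56] -> hit [33,40], descend [1, 6]
    N1 x:[35,40] y:[34,50] z:[41,56] -> miss, prune
    N6 x:[25,36] y:[33,52] z:[22,41] -> hit [33,36] leaf, test {P4(miss), P10(miss), P13(miss)}
  N11 x:[6,21] y:[14,28] z:[38,59] -> miss, prune
  N12 x:[5,37] y:[13,31] z:[22,37] -> hit [22,31], descend [3, 7]
    N3 x:[19,37] y:[18,31] z:[24,37] -> hit [24,31] leaf, test {P0(miss), P11(miss), P15@t=24}
    N7 x:[5,22] y:[13,29] z:[22,32] -> hit [22,22] leaf, test {P7(miss), P14(miss)}

9 AABB tests over nodes [0, 2, 4, 1, 6, 11, 12, 3, 7]; 3 leaves entered; closest P15.

== RESULT ==
3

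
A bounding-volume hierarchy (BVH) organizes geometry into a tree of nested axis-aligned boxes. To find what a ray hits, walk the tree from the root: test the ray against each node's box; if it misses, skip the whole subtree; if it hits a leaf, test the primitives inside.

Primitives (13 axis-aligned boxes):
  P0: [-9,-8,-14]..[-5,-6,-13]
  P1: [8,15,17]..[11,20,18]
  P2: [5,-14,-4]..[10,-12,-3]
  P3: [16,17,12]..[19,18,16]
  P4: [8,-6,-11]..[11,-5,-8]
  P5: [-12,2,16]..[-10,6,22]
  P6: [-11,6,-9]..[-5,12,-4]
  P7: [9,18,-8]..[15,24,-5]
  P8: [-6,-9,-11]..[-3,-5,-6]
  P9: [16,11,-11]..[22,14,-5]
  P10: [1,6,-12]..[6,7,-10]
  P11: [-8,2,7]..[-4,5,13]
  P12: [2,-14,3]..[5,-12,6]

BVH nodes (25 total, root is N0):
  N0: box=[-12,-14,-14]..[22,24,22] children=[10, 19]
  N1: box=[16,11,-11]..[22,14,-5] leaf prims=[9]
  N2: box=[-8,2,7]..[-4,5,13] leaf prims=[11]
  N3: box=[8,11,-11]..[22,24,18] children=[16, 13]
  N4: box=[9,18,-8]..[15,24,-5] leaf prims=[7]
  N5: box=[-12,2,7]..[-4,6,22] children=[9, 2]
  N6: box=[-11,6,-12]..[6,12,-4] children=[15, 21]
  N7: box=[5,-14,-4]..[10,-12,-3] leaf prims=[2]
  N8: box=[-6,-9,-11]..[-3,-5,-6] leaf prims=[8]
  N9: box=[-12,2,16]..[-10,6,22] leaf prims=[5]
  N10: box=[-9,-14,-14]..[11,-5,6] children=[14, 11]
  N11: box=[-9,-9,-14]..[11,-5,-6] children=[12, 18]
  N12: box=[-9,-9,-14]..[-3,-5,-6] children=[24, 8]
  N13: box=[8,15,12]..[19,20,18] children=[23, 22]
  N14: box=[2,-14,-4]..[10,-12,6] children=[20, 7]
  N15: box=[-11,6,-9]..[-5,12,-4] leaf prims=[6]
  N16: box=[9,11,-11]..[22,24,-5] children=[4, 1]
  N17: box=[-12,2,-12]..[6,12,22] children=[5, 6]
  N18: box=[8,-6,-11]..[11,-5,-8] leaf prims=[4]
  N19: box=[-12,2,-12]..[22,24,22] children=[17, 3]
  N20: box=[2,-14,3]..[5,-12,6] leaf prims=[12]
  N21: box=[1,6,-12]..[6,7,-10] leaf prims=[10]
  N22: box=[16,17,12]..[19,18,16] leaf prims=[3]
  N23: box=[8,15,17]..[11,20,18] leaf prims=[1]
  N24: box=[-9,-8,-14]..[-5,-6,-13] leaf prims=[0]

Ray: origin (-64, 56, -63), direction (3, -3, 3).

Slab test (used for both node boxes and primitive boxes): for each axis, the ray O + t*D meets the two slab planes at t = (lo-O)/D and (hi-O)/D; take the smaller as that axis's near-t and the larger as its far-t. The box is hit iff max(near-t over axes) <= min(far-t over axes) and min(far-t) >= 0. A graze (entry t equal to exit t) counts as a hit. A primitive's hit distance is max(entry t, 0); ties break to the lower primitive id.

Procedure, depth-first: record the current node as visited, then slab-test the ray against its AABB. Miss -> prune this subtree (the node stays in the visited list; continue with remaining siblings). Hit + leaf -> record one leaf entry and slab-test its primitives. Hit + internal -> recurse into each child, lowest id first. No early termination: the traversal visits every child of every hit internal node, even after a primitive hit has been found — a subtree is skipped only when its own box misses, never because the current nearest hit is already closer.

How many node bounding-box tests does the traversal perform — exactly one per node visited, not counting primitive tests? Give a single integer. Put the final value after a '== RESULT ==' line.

Trace the traversal:
N0 x:[52/3,86/3] y:[32/3,70/3] z:[49/3,85/3] -> hit [52/3,70/3], descend [10, 19]
  N10 x:[55/3,25] y:[61/3,70/3] z:[49/3,23] -> hit [61/3,23], descend [11, 14]
    N11 x:[55/3,25] y:[61/3,65/3] z:[49/3,19] -> miss, prune
    N14 x:[22,74/3] y:[68/3,70/3] z:[59/3,23] -> hit [68/3,23], descend [7, 20]
      N7 x:[23,74/3] y:[68/3,70/3] z:[59/3,20] -> miss, prune
      N20 x:[22,23] y:[68/3,70/3] z:[22,23] -> hit [68/3,23] leaf, test {P12@t=68/3}
  N19 x:[52/3,86/3] y:[32/3,18] z:[17,85/3] -> hit [52/3,18], descend [3, 17]
    N3 x:[24,86/3] y:[32/3,15] z:[52/3,27] -> miss, prune
    N17 x:[52/3,70/3] y:[44/3,18] z:[17,85/3] -> hit [52/3,18], descend [5, 6]
      N5 x:[52/3,20] y:[50/3,18] z:[70/3,85/3] -> miss, prune
      N6 x:[53/3,70/3] y:[44/3,50/3] z:[17,59/3] -> miss, prune

11 AABB tests over nodes [0, 10, 11, 14, 7, 20, 19, 3, 17, 5, 6]; 1 leaf entered; closest P12.

== RESULT ==
11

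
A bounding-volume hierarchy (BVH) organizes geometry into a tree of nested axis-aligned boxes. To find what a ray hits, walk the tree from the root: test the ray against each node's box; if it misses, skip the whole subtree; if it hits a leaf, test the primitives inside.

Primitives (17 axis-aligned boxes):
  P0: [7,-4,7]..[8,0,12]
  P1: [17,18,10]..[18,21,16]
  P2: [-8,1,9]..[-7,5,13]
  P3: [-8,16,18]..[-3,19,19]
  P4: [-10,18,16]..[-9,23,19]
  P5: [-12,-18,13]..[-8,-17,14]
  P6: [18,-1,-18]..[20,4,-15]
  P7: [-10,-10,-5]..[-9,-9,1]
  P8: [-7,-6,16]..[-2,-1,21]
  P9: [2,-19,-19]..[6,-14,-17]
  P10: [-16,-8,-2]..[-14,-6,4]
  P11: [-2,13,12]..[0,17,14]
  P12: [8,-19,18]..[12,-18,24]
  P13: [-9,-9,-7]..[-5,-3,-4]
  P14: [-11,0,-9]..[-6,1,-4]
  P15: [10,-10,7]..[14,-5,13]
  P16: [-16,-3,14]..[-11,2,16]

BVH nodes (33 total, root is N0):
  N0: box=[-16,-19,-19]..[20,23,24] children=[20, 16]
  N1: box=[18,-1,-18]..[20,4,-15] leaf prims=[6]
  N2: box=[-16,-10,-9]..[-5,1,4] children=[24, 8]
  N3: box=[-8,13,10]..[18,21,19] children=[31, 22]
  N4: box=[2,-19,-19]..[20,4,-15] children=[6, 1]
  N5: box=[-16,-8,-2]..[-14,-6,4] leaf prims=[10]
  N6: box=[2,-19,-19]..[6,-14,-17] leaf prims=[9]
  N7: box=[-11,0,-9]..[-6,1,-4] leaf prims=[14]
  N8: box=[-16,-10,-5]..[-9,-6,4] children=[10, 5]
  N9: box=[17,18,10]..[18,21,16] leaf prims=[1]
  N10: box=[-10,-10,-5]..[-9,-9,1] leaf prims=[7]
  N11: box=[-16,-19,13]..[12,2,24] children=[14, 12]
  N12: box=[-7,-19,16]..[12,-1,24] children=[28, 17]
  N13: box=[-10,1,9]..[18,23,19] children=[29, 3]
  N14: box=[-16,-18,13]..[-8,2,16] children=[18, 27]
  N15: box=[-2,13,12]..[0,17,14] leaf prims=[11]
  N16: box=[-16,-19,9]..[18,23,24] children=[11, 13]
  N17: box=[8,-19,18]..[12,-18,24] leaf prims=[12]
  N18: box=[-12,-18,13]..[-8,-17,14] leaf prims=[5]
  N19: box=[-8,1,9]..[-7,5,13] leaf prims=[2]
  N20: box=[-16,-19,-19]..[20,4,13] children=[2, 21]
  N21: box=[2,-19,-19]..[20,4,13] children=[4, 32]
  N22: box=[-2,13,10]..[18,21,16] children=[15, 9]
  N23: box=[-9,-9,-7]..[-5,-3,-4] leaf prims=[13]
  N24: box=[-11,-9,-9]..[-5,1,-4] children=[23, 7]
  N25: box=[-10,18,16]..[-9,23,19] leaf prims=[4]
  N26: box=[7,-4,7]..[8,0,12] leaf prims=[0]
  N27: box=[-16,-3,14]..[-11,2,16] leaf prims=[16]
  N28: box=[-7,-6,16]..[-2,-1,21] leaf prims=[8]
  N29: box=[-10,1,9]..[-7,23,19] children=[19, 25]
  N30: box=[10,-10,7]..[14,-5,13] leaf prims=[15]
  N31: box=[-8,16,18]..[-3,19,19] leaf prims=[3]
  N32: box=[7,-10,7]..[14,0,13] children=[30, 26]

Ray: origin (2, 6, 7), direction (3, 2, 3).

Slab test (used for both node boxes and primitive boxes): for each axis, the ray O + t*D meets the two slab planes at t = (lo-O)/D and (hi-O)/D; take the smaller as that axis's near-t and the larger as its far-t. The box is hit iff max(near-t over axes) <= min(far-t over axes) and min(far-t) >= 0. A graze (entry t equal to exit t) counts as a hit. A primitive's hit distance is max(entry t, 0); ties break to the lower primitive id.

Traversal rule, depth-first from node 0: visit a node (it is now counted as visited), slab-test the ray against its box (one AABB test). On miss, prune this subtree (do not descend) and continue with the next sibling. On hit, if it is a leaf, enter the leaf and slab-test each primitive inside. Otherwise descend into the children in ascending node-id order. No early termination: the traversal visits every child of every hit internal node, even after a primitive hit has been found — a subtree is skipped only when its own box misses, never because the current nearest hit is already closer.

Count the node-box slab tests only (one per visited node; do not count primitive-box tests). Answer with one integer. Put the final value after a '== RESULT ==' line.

Traverse from the root:
N0 x:[-6,6] y:[-25/2,17/2] z:[-26/3,17/3] -> hit [-6,17/3], descend [16, 20]
  N16 x:[-6,16/3] y:[-25/2,17/2] z:[2/3,17/3] -> hit [2/3,16/3], descend [11, 13]
    N11 x:[-6,10/3] y:[-25/2,-2] z:[2,17/3] -> miss, prune
    N13 x:[-4,16/3] y:[-5/2,17/2] z:[2/3,4] -> hit [2/3,4], descend [3, 29]
      N3 x:[-10/3,16/3] y:[7/2,15/2] z:[1,4] -> hit [7/2,4], descend [22, 31]
        N22 x:[-4/3,16/3] y:[7/2,15/2] z:[1,3] -> miss, prune
        N31 x:[-10/3,-5/3] y:[5,13/2] z:[11/3,4] -> miss, prune
      N29 x:[-4,-3] y:[-5/2,17/2] z:[2/3,4] -> miss, prune
  N20 x:[-6,6] y:[-25/2,-1] z:[-26/3,2] -> miss, prune

Visited [0, 16, 11, 13, 3, 22, 31, 29, 20]. Tests: 9 box, 0 leaf. Nearest: miss.

== RESULT ==
9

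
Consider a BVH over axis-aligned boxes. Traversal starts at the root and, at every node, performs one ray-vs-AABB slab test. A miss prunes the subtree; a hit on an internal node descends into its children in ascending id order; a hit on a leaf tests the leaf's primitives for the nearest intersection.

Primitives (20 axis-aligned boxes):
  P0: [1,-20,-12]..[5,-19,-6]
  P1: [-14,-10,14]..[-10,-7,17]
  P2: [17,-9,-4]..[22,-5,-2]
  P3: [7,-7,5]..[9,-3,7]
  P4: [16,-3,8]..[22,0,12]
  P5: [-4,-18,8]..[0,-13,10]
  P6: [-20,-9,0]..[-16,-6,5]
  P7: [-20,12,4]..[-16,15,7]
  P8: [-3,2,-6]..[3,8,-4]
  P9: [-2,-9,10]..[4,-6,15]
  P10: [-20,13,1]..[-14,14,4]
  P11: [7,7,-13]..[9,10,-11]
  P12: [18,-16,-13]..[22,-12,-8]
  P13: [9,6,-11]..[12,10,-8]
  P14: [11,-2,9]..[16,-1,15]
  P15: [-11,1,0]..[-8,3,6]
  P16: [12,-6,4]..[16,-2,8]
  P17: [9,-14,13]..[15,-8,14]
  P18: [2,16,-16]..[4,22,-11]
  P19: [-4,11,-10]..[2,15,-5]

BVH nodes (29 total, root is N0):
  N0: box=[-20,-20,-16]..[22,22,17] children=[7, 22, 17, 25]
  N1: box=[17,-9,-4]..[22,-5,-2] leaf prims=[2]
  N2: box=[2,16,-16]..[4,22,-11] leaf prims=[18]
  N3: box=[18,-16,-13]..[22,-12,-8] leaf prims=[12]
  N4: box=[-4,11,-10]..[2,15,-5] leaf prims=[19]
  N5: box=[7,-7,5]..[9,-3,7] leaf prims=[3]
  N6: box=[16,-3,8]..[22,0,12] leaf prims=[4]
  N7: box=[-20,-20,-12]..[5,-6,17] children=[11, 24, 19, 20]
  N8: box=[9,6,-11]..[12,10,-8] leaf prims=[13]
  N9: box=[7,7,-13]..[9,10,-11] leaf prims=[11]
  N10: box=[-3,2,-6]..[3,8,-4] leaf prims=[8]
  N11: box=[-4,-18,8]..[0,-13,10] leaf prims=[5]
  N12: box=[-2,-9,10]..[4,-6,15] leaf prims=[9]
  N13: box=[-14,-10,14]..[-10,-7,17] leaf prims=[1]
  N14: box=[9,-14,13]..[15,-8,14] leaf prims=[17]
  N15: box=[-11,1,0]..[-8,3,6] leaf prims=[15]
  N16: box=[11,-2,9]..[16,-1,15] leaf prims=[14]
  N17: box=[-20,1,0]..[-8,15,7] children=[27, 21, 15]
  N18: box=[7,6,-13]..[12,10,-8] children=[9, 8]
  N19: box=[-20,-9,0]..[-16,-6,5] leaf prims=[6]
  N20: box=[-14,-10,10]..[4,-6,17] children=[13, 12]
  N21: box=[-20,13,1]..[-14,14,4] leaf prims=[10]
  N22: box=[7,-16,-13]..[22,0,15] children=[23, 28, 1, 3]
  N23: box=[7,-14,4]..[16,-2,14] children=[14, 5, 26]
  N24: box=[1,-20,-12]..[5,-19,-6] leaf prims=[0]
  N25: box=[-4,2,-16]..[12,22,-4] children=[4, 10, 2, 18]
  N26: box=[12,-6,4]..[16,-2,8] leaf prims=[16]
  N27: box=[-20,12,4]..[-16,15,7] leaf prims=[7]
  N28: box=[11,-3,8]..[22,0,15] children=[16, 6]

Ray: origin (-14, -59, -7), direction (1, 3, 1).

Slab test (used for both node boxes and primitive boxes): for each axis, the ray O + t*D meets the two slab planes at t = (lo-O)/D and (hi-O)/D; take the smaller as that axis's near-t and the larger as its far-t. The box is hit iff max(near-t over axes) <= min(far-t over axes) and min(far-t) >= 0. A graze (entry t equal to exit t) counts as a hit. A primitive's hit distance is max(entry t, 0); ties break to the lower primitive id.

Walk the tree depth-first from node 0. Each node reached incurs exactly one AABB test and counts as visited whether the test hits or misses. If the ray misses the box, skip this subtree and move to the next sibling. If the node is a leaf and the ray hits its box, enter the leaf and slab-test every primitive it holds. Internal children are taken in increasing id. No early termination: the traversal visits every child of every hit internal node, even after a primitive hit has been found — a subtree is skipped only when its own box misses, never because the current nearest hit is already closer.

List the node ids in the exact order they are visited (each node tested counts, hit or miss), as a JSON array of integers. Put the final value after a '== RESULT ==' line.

Traverse from the root:
N0 x:[-6,36] y:[13,27] z:[-9,24] -> hit [13,24], descend [7, 17, 22, 25]
  N7 x:[-6,19] y:[13,53/3] z:[-5,24] -> hit [13,53/3], descend [11, 19, 20, 24]
    N11 x:[10,14] y:[41/3,46/3] z:[15,17] -> miss, prune
    N19 x:[-6,-2] y:[50/3,53/3] z:[7,12] -> miss, prune
    N20 x:[0,18] y:[49/3,53/3] z:[17,24] -> hit [17,53/3], descend [12, 13]
      N12 x:[12,18] y:[50/3,53/3] z:[17,22] -> hit [17,53/3] leaf, test {P9@t=17}
      N13 x:[0,4] y:[49/3,52/3] z:[21,24] -> miss, prune
    N24 x:[15,19] y:[13,40/3] z:[-5,1] -> miss, prune
  N17 x:[-6,6] y:[20,74/3] z:[7,14] -> miss, prune
  N22 x:[21,36] y:[43/3,59/3] z:[-6,22] -> miss, prune
  N25 x:[10,26] y:[61/3,27] z:[-9,3] -> miss, prune

Visited [0, 7, 11, 19, 20, 12, 13, 24, 17, 22, 25]. Tests: 11 box, 1 leaf. Nearest: P9.

== RESULT ==
[0, 7, 11, 19, 20, 12, 13, 24, 17, 22, 25]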